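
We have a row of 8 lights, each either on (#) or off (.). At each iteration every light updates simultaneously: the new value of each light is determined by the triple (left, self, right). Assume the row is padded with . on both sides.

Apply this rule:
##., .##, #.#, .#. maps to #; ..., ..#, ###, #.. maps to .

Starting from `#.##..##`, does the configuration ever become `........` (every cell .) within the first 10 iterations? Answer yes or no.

no

####..##
#..#..##
#..#..##  (fixed point — unchanged through iteration 10)
iteration 10 is #..#..##, still not uniform .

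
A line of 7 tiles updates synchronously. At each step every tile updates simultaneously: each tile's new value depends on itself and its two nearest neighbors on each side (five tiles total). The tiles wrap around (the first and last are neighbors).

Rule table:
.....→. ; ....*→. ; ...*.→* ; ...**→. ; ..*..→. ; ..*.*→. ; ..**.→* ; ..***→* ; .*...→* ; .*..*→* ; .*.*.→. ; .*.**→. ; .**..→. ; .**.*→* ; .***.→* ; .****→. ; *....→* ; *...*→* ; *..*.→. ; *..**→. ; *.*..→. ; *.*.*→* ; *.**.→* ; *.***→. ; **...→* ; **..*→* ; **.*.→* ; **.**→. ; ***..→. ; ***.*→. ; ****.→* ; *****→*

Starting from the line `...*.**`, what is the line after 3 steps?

*...**.

***..*.
.*.*...
*...**.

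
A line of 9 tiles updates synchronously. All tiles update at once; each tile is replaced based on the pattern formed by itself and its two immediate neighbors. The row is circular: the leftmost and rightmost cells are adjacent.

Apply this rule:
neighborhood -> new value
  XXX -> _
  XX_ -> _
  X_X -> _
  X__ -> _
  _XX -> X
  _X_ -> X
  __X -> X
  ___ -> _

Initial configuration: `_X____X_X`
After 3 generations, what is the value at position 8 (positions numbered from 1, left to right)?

_X___XX_X
_X__XX__X
_X_XX__XX
position 8 holds X

X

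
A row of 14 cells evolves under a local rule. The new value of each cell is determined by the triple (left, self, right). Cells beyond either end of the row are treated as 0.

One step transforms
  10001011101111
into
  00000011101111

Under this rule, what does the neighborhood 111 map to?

1

At position 7 the neighborhood is 111; the next row has 1 there.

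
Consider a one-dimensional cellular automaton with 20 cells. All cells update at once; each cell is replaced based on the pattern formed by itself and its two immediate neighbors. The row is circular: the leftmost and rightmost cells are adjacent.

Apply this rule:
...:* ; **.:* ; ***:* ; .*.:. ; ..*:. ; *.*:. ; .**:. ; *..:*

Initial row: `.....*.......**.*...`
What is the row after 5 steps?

.*******..******..*.

step 1: ****..******..*..***
step 2: *****..******..*..**
step 3: ******..******..*..*
step 4: *******..******..*..
step 5: .*******..******..*.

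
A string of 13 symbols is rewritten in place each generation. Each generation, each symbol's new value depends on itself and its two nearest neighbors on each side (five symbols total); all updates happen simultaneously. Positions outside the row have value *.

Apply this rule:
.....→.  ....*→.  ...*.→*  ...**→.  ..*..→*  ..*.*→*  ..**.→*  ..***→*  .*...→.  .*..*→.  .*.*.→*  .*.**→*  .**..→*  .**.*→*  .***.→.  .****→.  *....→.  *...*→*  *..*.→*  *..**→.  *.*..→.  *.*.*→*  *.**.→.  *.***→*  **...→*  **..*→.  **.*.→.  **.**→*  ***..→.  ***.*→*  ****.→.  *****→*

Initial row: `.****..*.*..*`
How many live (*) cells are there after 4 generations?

7

**....***...*
..*...*..**.*
.**.***..****
*.***....*.**
count of *: 7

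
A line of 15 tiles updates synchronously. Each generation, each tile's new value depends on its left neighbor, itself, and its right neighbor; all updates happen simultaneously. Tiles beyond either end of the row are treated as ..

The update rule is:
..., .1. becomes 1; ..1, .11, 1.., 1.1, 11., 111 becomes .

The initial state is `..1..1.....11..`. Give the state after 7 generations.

1.1..1.111....1
1.1..1.....11.1
1.1..1.111....1  (repeats generation 1; period 2)
generation 7: 1.1..1.111....1

1.1..1.111....1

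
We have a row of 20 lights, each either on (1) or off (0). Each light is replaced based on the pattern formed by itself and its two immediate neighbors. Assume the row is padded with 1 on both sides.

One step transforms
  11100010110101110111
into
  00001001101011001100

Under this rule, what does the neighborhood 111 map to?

At position 0 the neighborhood is 111; the next row has 0 there.

0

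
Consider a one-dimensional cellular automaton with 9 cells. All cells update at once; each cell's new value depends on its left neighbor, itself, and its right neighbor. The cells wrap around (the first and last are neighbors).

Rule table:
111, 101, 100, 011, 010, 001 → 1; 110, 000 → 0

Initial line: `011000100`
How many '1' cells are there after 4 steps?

7

110101110
101111101
011111011
111110110
count of 1: 7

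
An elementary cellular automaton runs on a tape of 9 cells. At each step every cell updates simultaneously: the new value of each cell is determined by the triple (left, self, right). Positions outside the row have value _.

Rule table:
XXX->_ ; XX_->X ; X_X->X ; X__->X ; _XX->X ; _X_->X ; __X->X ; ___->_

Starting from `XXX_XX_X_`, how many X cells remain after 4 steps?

X_XXXXXXX
XXX_____X
X_XX___XX
XXXXX_XXX
count of X: 8

8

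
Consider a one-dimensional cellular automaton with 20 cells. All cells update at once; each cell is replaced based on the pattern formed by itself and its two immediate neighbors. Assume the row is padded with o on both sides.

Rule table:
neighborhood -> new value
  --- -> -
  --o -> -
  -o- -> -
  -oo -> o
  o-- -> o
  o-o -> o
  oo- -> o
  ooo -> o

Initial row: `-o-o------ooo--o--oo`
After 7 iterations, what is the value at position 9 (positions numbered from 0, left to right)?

o-o-o-----oooo--o-oo
oo-o-o----ooooo--ooo
ooo-o-o---oooooo-ooo
oooo-o-o--oooooooooo
ooooo-o-o-oooooooooo
oooooo-o-ooooooooooo
ooooooo-oooooooooooo
position 9 holds o

o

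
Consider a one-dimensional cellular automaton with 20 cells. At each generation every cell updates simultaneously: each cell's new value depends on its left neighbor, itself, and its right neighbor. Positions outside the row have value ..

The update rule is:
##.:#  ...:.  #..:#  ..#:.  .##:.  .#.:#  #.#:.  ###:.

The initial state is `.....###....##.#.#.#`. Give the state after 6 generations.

...........#.#.#.#.#

generation 1: .......##....#.#.#.#
generation 2: ........##...#.#.#.#
generation 3: .........##..#.#.#.#
generation 4: ..........##.#.#.#.#
generation 5: ...........#.#.#.#.#
generation 6: ...........#.#.#.#.#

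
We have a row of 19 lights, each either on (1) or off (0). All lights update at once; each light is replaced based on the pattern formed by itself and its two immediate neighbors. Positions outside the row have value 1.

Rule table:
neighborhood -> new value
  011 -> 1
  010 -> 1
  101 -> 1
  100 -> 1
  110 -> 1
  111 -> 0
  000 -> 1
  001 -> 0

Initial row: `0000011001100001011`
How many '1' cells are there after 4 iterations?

15

1111011101111101110
0001110111000111011
1101011101110101110
0111110111011111011
count of 1: 15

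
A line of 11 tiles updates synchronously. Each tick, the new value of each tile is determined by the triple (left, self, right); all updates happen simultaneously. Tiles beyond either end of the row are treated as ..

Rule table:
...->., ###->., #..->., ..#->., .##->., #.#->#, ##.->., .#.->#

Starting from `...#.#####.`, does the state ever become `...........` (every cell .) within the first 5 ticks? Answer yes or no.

tick 1: ...##......
tick 2: ...........
all cells are . at tick 2

yes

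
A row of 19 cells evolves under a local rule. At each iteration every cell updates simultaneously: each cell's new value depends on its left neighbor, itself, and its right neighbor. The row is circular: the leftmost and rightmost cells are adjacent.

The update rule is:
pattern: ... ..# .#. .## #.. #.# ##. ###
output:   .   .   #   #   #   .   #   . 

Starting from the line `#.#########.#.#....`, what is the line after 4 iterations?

#.#.......#.#.##...
#.##......#.#.###..
#.###.....#.#.#.##.
#.#.##....#.#.#.##.

#.#.##....#.#.#.##.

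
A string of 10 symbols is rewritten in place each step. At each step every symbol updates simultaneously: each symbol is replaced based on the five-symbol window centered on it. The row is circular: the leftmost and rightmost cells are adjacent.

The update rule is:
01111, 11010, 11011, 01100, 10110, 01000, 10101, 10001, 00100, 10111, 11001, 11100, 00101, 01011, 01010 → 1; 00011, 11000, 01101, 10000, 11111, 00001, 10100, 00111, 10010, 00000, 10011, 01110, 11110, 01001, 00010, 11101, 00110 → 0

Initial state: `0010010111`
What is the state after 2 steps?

0100000011

1010011101
0100000011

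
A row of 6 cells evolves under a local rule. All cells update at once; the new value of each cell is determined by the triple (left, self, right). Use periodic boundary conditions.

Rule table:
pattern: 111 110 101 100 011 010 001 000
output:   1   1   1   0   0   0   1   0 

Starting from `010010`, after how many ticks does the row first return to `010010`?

100100
001001
010010

3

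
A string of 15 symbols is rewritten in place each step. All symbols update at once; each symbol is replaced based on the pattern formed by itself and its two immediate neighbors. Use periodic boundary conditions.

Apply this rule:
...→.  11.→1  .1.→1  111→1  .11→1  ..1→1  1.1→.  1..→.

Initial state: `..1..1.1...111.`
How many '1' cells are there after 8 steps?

.11.11.1..1111.
111.11.1.11111.
111.11.1.11111.  (fixed point — unchanged through step 8)
count of 1: 11

11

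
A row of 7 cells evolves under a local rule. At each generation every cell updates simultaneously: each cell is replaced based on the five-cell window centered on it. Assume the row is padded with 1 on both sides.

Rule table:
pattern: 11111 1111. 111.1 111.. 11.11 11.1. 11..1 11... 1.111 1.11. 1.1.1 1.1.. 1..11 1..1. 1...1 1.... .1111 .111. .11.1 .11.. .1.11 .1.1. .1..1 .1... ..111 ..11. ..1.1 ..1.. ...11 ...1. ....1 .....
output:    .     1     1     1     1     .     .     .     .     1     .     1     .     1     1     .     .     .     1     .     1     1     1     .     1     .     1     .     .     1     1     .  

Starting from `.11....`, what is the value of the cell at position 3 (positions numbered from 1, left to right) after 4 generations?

generation 1: 11...1.
generation 2: 11.1111
generation 3: 111....
generation 4: .11..1.
position 3 holds 1

1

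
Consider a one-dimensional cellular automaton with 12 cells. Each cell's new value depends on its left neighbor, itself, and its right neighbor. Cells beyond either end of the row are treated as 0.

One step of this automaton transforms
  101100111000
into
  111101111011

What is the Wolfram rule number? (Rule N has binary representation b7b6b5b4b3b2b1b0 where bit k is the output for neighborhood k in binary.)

239

position 7: 111 → 1  (bit 7 = 1)
position 3: 110 → 1  (bit 6 = 1)
position 1: 101 → 1  (bit 5 = 1)
position 4: 100 → 0  (bit 4 = 0)
position 2: 011 → 1  (bit 3 = 1)
position 0: 010 → 1  (bit 2 = 1)
position 5: 001 → 1  (bit 1 = 1)
position 10: 000 → 1  (bit 0 = 1)
bits b7..b0 = 11101111 = 239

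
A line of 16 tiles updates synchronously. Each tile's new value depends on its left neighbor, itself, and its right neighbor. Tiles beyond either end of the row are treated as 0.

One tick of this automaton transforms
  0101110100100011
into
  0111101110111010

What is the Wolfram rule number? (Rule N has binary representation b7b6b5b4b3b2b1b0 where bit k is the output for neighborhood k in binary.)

position 4: 111 → 1  (bit 7 = 1)
position 5: 110 → 0  (bit 6 = 0)
position 2: 101 → 1  (bit 5 = 1)
position 8: 100 → 1  (bit 4 = 1)
position 3: 011 → 1  (bit 3 = 1)
position 1: 010 → 1  (bit 2 = 1)
position 0: 001 → 0  (bit 1 = 0)
position 12: 000 → 1  (bit 0 = 1)
bits b7..b0 = 10111101 = 189

189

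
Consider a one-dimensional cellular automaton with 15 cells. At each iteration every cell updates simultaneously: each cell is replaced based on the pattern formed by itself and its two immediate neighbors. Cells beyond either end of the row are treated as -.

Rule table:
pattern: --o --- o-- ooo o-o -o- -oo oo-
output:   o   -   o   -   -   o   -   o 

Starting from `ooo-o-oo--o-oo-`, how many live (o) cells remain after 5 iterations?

--o-o--oooo--oo
-oo-ooo---ooo-o
o-o---oo-o--o-o
o-oo-o-o-oooo-o
o--o-o-o----o-o
count of o: 6

6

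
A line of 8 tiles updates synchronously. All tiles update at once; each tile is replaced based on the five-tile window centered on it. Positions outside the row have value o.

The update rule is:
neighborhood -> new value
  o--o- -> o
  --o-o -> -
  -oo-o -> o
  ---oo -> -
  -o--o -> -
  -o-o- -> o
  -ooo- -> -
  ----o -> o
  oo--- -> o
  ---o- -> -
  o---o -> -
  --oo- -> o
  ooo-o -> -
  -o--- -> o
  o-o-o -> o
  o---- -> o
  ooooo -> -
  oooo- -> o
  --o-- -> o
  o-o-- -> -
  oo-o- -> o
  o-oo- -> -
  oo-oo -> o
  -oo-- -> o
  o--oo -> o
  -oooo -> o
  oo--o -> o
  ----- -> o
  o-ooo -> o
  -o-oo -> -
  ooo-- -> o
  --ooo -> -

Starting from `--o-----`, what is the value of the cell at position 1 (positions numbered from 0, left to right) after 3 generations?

generation 1: ooooooo-
generation 2: -----o-o
generation 3: oooo---o
position 1 holds o

o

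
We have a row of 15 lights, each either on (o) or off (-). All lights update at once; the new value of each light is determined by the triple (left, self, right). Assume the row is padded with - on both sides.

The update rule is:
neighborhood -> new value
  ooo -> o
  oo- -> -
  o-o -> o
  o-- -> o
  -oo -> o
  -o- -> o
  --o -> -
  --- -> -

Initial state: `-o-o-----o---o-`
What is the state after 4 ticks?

tick 1: -oooo----oo--oo
tick 2: -ooo-o---o-o-o-
tick 3: -oo-ooo--oooooo
tick 4: -o-ooo-o-ooooo-

-o-ooo-o-ooooo-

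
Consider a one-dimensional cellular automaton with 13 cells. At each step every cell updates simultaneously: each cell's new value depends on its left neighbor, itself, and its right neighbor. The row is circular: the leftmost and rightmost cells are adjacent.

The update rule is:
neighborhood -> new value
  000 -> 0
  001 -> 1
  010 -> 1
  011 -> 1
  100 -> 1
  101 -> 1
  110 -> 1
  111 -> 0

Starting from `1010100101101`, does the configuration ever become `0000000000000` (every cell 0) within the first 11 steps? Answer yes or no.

yes

step 1: 1111111111111
step 2: 0000000000000
all cells are 0 at step 2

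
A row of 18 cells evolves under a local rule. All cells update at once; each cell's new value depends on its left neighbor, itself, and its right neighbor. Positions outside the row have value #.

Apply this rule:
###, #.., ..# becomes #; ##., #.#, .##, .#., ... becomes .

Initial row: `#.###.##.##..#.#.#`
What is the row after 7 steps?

#..#.#.#...#...#..

step 1: ...#.......##.....
step 2: #.#.#.....#..#...#
step 3: .....#...#.##.#.#.
step 4: #...#.#.#.........
step 5: .#.#.....#.......#
step 6: ....#...#.#.....#.
step 7: #..#.#.#...#...#..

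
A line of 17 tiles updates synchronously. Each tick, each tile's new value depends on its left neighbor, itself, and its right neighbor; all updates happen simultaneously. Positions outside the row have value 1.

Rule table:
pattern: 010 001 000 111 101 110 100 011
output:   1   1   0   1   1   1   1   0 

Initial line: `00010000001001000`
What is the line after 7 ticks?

11111110111111011

tick 1: 10111000011111101
tick 2: 11011100101111110
tick 3: 11101111110111111
tick 4: 11110111111011111
tick 5: 11111011111101111
tick 6: 11111101111110111
tick 7: 11111110111111011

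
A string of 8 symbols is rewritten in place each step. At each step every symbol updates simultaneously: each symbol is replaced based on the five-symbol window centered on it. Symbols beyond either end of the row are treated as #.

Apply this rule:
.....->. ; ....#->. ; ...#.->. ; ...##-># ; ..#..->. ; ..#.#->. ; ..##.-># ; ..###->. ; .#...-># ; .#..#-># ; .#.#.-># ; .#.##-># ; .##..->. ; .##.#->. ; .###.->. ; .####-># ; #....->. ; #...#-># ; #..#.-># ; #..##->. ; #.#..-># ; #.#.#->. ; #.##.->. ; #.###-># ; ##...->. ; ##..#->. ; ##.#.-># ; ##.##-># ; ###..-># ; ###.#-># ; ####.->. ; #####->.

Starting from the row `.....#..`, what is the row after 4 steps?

.......#

step 1: ......#.
step 2: .......#
step 3: ......#.  (repeats step 1; period 2)
step 4: .......#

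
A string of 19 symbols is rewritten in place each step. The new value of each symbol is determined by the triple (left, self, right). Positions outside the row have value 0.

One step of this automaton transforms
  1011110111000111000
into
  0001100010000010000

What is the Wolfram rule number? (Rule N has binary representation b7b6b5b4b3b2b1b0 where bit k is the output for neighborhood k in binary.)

128

position 3: 111 → 1  (bit 7 = 1)
position 5: 110 → 0  (bit 6 = 0)
position 1: 101 → 0  (bit 5 = 0)
position 10: 100 → 0  (bit 4 = 0)
position 2: 011 → 0  (bit 3 = 0)
position 0: 010 → 0  (bit 2 = 0)
position 12: 001 → 0  (bit 1 = 0)
position 11: 000 → 0  (bit 0 = 0)
bits b7..b0 = 10000000 = 128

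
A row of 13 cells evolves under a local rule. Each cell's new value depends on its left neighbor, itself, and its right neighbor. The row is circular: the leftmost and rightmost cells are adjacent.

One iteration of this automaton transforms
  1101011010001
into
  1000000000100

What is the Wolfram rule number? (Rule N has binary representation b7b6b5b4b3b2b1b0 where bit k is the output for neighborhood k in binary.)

129

position 0: 111 → 1  (bit 7 = 1)
position 1: 110 → 0  (bit 6 = 0)
position 2: 101 → 0  (bit 5 = 0)
position 9: 100 → 0  (bit 4 = 0)
position 5: 011 → 0  (bit 3 = 0)
position 3: 010 → 0  (bit 2 = 0)
position 11: 001 → 0  (bit 1 = 0)
position 10: 000 → 1  (bit 0 = 1)
bits b7..b0 = 10000001 = 129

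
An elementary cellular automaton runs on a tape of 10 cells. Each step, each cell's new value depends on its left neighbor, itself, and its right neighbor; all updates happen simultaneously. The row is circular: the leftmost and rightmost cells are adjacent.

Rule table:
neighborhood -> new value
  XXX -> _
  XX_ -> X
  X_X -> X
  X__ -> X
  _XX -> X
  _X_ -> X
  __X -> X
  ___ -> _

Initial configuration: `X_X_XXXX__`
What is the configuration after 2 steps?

step 1: XXXXX__XXX
step 2: ____XXXX__

____XXXX__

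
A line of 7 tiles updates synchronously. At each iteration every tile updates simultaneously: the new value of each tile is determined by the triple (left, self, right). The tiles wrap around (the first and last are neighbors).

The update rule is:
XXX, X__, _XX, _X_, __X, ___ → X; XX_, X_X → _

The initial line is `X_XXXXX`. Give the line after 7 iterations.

__XXXXX
XXXXXX_
XXXXX__
XXXX_XX
XXX__XX
XX_XXXX
X__XXXX

X__XXXX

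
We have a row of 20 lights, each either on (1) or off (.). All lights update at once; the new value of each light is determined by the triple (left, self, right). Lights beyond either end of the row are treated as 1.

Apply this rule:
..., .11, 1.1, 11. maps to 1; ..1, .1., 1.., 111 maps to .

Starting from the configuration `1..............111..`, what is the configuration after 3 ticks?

..1.11111111.111..1.

1.111111111111.1.1..
111..........11.1...
..1.11111111.111..1.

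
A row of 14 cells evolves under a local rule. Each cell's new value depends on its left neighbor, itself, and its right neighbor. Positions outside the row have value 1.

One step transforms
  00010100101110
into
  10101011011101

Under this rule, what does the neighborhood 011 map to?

At position 10 the neighborhood is 011; the next row has 1 there.

1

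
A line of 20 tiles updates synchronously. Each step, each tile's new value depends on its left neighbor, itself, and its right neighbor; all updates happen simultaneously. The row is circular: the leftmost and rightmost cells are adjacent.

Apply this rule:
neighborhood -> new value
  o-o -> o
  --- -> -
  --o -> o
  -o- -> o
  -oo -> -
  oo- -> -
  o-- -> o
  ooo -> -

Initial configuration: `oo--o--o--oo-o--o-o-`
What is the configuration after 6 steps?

---oooooo----oooooo-

--oooooooo--oooooooo
oo--------oo--------
--o------o--o------o
oooo----oooooo----oo
----o--o------o--o--
---oooooo----oooooo-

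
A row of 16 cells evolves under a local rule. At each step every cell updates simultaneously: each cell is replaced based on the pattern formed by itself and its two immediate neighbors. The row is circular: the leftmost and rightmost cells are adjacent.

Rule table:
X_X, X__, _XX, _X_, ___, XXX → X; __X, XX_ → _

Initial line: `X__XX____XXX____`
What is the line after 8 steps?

X_XX_XXX_XX_XXXX

XX_X_XXX_XX_XXX_
X_XXXXX_XX_XXX_X
_XXXXX_XX_XXX_XX
XXXXX_XX_XXX_XX_
XXXX_XX_XXX_XX_X
XXX_XX_XXX_XX_XX
XX_XX_XXX_XX_XXX
X_XX_XXX_XX_XXXX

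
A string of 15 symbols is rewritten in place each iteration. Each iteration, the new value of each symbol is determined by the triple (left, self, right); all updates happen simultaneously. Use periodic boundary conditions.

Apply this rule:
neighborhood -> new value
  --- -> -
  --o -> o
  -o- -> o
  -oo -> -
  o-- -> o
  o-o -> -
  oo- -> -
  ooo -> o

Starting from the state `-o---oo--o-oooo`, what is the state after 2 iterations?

o---ooo-o-oo--o

-oo-o--ooo--oo-
o---ooo-o-oo--o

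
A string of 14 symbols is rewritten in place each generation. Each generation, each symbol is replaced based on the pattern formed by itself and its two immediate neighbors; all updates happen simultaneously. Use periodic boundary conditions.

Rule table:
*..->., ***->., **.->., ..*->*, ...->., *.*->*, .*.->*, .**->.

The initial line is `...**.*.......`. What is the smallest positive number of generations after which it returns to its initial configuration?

..*..**.......
.**.*.........
*..**.........
*.*..........*
.**.........*.
*..........**.
*.........*..*
.........**.*.
........*..**.
.......**.*...
......*..**...
.....**.*.....
....*..**.....
...**.*.......

14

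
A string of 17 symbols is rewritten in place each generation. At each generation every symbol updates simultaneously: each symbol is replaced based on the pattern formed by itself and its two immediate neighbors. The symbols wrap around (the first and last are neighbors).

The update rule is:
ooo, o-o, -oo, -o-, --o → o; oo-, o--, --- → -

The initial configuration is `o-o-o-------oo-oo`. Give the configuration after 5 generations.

-oooo------oo-ooo
oooo------oo-ooo-
ooo------oo-ooo-o
oo------oo-ooo-oo
o------oo-ooo-ooo

o------oo-ooo-ooo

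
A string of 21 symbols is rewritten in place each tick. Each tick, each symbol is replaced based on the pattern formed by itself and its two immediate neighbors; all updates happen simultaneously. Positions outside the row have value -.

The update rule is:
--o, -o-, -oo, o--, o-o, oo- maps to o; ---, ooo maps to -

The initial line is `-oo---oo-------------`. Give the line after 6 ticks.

o--ooooooo--oo-------

tick 1: oooo-oooo------------
tick 2: o--ooo--oo-----------
tick 3: oooo-oooooo----------
tick 4: o--ooo----oo---------
tick 5: oooo-oo--oooo--------
tick 6: o--ooooooo--oo-------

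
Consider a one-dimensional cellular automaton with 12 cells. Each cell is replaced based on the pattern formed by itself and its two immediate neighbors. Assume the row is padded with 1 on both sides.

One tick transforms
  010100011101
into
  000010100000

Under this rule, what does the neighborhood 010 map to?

At position 1 the neighborhood is 010; the next row has 0 there.

0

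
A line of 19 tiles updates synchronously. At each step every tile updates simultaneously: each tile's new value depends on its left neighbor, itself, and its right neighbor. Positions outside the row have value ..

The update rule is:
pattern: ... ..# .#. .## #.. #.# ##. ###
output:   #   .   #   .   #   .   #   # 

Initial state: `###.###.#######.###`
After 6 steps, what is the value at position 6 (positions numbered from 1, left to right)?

.

.##..##..######..##
..##..##..######..#
#..##..##..######.#
##..##..##..#####.#
.##..##..##..####.#
..##..##..##..###.#
position 6 holds .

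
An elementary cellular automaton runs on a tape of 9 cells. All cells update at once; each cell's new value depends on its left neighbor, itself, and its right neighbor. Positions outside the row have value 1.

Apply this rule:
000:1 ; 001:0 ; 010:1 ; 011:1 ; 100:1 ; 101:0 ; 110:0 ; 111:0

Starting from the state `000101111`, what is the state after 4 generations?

110101000
000101110
110101000  (repeats generation 1; period 2)
generation 4: 000101110

000101110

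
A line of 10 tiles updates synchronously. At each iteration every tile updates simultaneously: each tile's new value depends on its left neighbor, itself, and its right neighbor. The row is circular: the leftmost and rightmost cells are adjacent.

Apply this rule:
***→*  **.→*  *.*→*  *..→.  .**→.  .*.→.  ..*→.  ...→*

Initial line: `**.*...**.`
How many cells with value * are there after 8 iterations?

4

.**..*..**
*.*......*
**..****..
.*...***..
...*..**.*
.*.....**.
...***..*.
**..**....
count of *: 4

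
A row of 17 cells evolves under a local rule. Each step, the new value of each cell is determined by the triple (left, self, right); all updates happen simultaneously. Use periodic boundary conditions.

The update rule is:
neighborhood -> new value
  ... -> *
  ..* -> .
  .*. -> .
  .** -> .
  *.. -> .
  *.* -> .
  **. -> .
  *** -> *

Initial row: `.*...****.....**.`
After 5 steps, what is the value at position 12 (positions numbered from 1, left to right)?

.

...*..**..***....
**.........*..***
*..*******.....**
....*****..***..*
.**..***....*....
position 12 holds .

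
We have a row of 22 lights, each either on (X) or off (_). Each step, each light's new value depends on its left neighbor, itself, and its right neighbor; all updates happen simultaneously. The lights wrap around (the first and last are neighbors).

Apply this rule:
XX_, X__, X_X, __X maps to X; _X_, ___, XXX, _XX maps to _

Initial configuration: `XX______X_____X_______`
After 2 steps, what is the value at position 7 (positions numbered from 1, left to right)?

X

_XX____X_X___X_X_____X
X_XX__X_X_X_X_X_X___X_
position 7 holds X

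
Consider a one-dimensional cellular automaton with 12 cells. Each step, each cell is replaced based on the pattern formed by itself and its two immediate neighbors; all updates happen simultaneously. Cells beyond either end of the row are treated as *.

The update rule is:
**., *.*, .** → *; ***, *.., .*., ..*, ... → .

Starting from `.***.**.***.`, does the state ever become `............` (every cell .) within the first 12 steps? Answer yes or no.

yes

**.******.**
.***....***.
**.*....*.**
.**......**.
***......***
..*......*..
............
all cells are . at step 7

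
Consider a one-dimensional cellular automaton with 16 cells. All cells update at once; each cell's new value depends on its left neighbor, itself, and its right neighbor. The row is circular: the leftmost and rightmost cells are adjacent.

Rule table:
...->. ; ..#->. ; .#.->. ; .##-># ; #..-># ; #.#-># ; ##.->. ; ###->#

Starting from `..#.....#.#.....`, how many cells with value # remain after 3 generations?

...#.....#.#....
....#.....#.#...
.....#.....#.#..
count of #: 3

3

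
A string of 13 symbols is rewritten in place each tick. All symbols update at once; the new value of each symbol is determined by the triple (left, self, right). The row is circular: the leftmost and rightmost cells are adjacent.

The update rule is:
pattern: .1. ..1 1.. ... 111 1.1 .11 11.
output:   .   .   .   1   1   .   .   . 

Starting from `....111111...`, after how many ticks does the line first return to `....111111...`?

14

tick 1: 111..1111..11
tick 2: 11....11....1
tick 3: 1..11....11..
tick 4: ......11.....
tick 5: 11111....1111
tick 6: 1111..11..111
tick 7: 111........11
tick 8: 11..111111..1
tick 9: 1....1111....
tick 10: ..11..11..11.
tick 11: 1............
tick 12: ..1111111111.
tick 13: 1..11111111..
tick 14: ....111111...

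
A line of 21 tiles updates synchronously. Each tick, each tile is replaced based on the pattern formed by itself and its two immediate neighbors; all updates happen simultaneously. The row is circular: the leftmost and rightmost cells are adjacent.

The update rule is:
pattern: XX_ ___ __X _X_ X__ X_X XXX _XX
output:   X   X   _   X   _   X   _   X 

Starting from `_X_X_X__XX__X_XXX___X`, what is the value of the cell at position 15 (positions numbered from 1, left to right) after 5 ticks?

X

XXXXXX__XX__XXX_X_X_X
_____X__XX__X_XXXXXXX
_XXX_X__XX__XXX_____X
XX_XXX__XX__X_X_XXX_X
_XXX_X__XX__XXXXX_XXX
position 15 holds X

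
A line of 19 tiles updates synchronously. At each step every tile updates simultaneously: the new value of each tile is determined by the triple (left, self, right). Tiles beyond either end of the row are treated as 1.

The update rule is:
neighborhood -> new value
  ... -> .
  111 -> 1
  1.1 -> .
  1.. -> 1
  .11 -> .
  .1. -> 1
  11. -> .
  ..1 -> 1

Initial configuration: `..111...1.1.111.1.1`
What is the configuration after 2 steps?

1..1.1....111111111

11.1.1.11.1..1..1..
1..1.1....111111111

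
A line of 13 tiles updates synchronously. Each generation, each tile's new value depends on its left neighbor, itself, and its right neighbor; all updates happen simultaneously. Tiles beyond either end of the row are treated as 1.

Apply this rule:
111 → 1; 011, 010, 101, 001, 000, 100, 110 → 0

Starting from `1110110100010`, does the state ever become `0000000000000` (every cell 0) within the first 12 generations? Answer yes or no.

yes

generation 1: 1100000000000
generation 2: 1000000000000
generation 3: 0000000000000
all cells are 0 at generation 3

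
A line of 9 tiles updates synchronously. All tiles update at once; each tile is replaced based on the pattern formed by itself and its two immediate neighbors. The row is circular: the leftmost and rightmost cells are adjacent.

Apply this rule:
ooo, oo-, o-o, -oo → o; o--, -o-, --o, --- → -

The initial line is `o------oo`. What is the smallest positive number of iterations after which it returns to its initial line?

o------oo

1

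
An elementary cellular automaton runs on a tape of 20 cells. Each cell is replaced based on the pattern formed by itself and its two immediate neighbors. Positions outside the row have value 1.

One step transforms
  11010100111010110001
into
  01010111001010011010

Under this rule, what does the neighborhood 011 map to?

At position 8 the neighborhood is 011; the next row has 0 there.

0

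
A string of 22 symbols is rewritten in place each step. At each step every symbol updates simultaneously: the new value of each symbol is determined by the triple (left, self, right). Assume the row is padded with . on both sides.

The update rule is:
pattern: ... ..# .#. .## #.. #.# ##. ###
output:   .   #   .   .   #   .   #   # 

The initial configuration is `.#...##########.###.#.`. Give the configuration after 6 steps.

step 1: #.#.#.#########..##..#
step 2: .......##########.###.
step 3: ......#.#########..###
step 4: .....#...##########.##
step 5: ....#.#.#.#########..#
step 6: ...#.......##########.

...#.......##########.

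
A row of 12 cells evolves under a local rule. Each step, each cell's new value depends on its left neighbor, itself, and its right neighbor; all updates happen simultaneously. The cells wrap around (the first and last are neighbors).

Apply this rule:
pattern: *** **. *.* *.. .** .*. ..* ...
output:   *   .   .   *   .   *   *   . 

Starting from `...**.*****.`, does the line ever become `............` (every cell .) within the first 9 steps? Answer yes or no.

step 1: ..*....***.*
step 2: ****..*.*..*
step 3: ***.***.***.
step 4: .*...*...*..
step 5: ***.***.***.  (repeats step 3; period 2)
step 9: ***.***.***.
step 9 is ***.***.***., still not uniform .

no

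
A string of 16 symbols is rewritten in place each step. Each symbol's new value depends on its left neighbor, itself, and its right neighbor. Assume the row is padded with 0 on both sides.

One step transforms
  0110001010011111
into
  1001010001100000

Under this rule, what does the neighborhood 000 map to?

At position 4 the neighborhood is 000; the next row has 0 there.

0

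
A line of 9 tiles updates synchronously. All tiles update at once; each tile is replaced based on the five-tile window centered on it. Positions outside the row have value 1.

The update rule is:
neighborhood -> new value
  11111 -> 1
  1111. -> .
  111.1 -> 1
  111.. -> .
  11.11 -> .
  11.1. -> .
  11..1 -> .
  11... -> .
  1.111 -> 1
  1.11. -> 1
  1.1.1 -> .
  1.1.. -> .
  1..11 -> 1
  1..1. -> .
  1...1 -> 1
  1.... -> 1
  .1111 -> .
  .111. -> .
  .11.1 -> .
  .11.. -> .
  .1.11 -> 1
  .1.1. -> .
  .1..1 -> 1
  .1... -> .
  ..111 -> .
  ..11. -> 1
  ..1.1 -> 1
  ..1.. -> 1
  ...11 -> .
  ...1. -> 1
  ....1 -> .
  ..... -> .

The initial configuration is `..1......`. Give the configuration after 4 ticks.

..1.1....
..1...1..
..1.11111
..111.111

..111.111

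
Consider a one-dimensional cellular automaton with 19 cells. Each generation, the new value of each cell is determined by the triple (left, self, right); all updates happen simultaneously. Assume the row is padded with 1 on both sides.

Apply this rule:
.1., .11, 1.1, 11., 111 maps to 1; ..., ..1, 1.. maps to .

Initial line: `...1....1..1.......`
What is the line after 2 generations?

...1....1..1.......

...1....1..1.......  (fixed point — unchanged through generation 2)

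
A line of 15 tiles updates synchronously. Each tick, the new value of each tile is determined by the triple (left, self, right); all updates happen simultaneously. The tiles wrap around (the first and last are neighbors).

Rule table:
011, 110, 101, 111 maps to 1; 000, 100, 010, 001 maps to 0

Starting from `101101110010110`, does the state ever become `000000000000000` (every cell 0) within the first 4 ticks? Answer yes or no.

no

011111110001111
111111110001111
111111110001111  (fixed point — unchanged through tick 4)
tick 4 is 111111110001111, still not uniform 0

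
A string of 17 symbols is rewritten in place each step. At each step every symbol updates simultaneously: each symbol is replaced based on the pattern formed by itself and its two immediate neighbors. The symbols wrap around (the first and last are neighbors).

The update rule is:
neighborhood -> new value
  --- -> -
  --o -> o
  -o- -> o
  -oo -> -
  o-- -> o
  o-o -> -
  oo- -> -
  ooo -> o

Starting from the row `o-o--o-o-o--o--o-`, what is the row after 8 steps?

step 1: o-oooo-o-ooooooo-
step 2: o--oo--o--ooooo--
step 3: ooo--ooooo-ooo-oo
step 4: oo-oo-ooo---o---o
step 5: o------o-o-ooo-o-
step 6: oo----oo-o--o--o-
step 7: --o--o---ooooooo-
step 8: -oooooo-o-ooooo-o

-oooooo-o-ooooo-o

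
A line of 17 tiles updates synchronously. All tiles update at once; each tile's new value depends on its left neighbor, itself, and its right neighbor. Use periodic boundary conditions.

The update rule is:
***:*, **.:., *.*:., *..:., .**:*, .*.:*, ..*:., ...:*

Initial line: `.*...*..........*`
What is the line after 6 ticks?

.*.*.*.********.*
.*.*.*.*******..*
.*.*.*.******...*
.*.*.*.*****..*.*
.*.*.*.****...*.*
.*.*.*.***..*.*.*

.*.*.*.***..*.*.*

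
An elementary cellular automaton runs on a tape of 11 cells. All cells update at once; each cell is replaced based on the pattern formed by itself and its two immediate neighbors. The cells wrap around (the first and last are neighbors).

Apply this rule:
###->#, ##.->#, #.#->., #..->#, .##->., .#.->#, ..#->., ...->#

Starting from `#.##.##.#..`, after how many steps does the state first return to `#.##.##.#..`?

22

#..#..#.##.
##.##.#..#.
.#..#.##.#.
.##.#..#.##
..#.##.#..#
#.#..#.##.#
#.##.#..#..
#..#.##.##.
##.#..#..#.
.#.##.##.#.
.#..#..#.##
.##.##.#..#
..#..#.##.#
#.##.#..#.#
#..#.##.#..
##.#..#.##.
.#.##.#..#.
.#..#.##.##
.##.#..#..#
..#.##.##.#
#.#..#..#.#
#.##.##.#..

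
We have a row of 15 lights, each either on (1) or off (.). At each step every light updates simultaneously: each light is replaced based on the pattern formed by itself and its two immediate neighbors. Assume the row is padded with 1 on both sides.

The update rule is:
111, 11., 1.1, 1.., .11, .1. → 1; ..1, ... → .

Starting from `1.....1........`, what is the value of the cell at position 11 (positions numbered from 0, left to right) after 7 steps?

11....11.......
111...111......
1111..1111.....
11111.11111....
111111111111...
1111111111111..
11111111111111.
position 11 holds 1

1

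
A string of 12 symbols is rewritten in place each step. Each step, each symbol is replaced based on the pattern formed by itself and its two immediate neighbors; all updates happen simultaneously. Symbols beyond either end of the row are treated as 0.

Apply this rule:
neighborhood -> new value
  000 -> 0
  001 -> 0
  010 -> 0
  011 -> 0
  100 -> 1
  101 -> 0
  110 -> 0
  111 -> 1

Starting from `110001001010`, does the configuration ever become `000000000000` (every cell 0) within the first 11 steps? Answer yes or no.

yes

001000100001
000100010000
000010001000
000001000100
000000100010
000000010001
000000001000
000000000100
000000000010
000000000001
000000000000
all cells are 0 at step 11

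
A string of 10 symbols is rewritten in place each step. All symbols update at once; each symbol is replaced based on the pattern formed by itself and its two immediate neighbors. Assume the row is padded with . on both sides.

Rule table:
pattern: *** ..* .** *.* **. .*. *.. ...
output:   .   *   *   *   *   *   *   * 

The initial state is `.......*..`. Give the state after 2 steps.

*........*

step 1: **********
step 2: *........*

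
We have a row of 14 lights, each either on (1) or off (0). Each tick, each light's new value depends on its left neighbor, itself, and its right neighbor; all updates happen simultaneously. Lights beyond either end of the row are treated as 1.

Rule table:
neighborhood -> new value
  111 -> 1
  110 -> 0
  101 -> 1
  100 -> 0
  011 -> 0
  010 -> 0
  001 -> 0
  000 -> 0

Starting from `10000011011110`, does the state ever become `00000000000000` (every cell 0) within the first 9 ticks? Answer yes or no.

yes

tick 1: 00000000101101
tick 2: 00000000010010
tick 3: 00000000000001
tick 4: 00000000000000
all cells are 0 at tick 4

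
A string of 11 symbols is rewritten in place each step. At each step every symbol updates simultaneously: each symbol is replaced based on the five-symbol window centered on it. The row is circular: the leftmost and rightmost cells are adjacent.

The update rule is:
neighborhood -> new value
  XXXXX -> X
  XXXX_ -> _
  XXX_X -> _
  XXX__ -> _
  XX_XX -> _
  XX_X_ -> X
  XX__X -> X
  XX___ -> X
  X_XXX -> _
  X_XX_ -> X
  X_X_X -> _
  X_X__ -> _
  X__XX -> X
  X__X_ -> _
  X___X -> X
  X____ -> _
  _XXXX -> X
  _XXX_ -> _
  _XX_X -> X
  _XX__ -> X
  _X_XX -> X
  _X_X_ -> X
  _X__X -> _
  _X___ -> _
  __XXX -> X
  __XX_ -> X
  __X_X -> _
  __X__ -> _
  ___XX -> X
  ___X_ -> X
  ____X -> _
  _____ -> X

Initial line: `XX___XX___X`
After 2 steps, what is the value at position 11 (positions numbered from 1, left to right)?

__XXXXXXXXX
XXXXXXXXX__
position 11 holds _

_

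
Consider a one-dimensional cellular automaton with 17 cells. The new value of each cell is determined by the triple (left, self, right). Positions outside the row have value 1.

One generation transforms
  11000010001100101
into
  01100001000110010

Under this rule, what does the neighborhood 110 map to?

1

At position 1 the neighborhood is 110; the next row has 1 there.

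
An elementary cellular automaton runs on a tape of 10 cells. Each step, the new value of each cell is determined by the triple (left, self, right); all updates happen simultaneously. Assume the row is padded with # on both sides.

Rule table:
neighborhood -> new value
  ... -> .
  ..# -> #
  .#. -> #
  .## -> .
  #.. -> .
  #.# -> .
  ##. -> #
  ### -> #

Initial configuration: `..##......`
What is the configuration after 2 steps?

.#.#.....#
.#.#....#.

.#.#....#.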